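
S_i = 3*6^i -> [3, 18, 108, 648, 3888]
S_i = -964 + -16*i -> [-964, -980, -996, -1012, -1028]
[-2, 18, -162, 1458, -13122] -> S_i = -2*-9^i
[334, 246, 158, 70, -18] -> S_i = 334 + -88*i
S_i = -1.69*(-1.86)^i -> [-1.69, 3.14, -5.85, 10.87, -20.23]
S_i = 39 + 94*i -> [39, 133, 227, 321, 415]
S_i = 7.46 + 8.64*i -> [7.46, 16.1, 24.74, 33.38, 42.02]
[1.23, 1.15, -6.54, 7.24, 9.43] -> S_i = Random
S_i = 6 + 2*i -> [6, 8, 10, 12, 14]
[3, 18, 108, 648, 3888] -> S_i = 3*6^i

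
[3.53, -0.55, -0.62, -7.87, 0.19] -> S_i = Random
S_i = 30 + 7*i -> [30, 37, 44, 51, 58]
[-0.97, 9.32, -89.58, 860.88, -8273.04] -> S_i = -0.97*(-9.61)^i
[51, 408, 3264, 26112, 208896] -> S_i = 51*8^i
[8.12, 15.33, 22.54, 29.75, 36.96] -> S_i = 8.12 + 7.21*i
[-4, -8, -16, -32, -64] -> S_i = -4*2^i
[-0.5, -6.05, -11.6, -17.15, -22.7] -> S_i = -0.50 + -5.55*i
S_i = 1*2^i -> [1, 2, 4, 8, 16]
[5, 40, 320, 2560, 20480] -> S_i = 5*8^i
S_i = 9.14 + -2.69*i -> [9.14, 6.45, 3.76, 1.07, -1.62]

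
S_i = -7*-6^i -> [-7, 42, -252, 1512, -9072]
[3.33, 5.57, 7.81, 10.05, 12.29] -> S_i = 3.33 + 2.24*i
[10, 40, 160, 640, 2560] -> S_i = 10*4^i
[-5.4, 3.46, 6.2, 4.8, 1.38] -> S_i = Random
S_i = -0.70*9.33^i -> [-0.7, -6.53, -60.93, -568.52, -5304.26]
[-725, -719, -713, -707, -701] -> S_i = -725 + 6*i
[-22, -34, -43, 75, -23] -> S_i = Random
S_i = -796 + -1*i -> [-796, -797, -798, -799, -800]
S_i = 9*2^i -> [9, 18, 36, 72, 144]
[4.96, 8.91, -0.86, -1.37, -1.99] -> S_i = Random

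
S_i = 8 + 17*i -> [8, 25, 42, 59, 76]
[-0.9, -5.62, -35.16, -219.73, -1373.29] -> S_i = -0.90*6.25^i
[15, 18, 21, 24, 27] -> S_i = 15 + 3*i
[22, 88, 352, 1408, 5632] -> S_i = 22*4^i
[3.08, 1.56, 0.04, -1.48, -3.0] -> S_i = 3.08 + -1.52*i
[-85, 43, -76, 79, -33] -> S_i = Random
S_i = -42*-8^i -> [-42, 336, -2688, 21504, -172032]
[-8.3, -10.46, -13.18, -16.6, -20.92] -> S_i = -8.30*1.26^i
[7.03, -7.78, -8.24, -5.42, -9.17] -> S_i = Random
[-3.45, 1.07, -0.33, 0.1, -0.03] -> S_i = -3.45*(-0.31)^i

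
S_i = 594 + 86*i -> [594, 680, 766, 852, 938]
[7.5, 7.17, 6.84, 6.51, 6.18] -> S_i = 7.50 + -0.33*i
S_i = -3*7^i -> [-3, -21, -147, -1029, -7203]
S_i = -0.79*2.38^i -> [-0.79, -1.88, -4.47, -10.65, -25.35]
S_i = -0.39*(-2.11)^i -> [-0.39, 0.82, -1.74, 3.66, -7.73]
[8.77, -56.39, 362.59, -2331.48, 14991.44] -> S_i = 8.77*(-6.43)^i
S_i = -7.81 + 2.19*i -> [-7.81, -5.62, -3.43, -1.24, 0.95]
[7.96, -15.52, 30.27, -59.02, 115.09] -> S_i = 7.96*(-1.95)^i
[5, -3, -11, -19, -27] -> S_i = 5 + -8*i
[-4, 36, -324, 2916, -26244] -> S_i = -4*-9^i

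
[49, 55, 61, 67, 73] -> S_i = 49 + 6*i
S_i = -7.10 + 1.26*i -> [-7.1, -5.84, -4.58, -3.32, -2.06]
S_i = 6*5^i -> [6, 30, 150, 750, 3750]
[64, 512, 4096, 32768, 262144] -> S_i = 64*8^i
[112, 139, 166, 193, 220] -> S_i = 112 + 27*i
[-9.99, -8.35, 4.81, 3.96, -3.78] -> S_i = Random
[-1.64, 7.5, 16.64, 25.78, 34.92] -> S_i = -1.64 + 9.14*i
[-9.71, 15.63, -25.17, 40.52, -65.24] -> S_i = -9.71*(-1.61)^i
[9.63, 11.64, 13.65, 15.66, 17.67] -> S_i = 9.63 + 2.01*i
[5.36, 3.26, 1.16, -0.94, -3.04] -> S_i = 5.36 + -2.10*i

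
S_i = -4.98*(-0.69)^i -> [-4.98, 3.44, -2.37, 1.64, -1.13]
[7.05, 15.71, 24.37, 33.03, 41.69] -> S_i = 7.05 + 8.66*i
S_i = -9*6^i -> [-9, -54, -324, -1944, -11664]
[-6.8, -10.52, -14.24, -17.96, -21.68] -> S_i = -6.80 + -3.72*i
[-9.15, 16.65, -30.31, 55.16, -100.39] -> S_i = -9.15*(-1.82)^i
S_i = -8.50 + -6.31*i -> [-8.5, -14.81, -21.12, -27.43, -33.74]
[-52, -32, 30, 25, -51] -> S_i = Random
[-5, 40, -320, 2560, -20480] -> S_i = -5*-8^i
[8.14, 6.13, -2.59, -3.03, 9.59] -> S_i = Random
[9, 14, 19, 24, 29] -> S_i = 9 + 5*i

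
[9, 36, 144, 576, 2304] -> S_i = 9*4^i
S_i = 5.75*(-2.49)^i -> [5.75, -14.32, 35.65, -88.77, 221.04]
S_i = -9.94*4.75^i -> [-9.94, -47.22, -224.27, -1065.29, -5060.12]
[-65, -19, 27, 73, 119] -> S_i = -65 + 46*i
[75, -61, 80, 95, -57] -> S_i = Random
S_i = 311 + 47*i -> [311, 358, 405, 452, 499]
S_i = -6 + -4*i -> [-6, -10, -14, -18, -22]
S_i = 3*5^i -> [3, 15, 75, 375, 1875]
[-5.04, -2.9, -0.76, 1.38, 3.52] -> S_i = -5.04 + 2.14*i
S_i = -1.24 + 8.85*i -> [-1.24, 7.61, 16.46, 25.31, 34.16]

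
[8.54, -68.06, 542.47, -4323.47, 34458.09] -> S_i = 8.54*(-7.97)^i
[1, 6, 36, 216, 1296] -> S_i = 1*6^i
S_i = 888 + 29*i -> [888, 917, 946, 975, 1004]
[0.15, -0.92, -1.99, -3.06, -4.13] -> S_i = 0.15 + -1.07*i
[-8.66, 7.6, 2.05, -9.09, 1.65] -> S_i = Random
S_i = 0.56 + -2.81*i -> [0.56, -2.25, -5.06, -7.87, -10.68]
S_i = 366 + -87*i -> [366, 279, 192, 105, 18]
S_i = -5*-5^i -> [-5, 25, -125, 625, -3125]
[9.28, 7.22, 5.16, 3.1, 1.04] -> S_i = 9.28 + -2.06*i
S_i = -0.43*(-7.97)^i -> [-0.43, 3.43, -27.31, 217.69, -1735.01]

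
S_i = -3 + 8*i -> [-3, 5, 13, 21, 29]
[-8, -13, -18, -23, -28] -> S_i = -8 + -5*i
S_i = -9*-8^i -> [-9, 72, -576, 4608, -36864]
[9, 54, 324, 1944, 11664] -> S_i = 9*6^i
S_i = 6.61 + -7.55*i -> [6.61, -0.94, -8.49, -16.04, -23.59]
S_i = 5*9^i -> [5, 45, 405, 3645, 32805]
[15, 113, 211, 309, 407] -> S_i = 15 + 98*i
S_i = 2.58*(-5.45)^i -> [2.58, -14.06, 76.63, -417.65, 2276.18]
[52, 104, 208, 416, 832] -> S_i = 52*2^i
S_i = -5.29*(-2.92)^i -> [-5.29, 15.45, -45.1, 131.71, -384.58]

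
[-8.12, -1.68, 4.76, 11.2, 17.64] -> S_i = -8.12 + 6.44*i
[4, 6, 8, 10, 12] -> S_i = 4 + 2*i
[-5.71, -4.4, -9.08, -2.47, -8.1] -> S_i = Random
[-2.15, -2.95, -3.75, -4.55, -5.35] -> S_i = -2.15 + -0.80*i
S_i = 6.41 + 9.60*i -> [6.41, 16.01, 25.61, 35.21, 44.81]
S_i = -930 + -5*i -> [-930, -935, -940, -945, -950]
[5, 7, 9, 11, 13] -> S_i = 5 + 2*i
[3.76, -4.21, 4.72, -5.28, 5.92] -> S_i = 3.76*(-1.12)^i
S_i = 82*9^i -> [82, 738, 6642, 59778, 538002]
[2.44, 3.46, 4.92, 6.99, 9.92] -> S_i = 2.44*1.42^i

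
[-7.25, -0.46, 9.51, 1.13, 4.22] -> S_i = Random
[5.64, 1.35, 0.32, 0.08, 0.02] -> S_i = 5.64*0.24^i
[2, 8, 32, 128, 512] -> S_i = 2*4^i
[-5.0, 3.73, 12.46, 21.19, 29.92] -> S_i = -5.00 + 8.73*i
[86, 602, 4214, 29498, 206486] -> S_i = 86*7^i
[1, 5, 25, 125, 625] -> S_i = 1*5^i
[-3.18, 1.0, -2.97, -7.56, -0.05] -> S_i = Random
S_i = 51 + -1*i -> [51, 50, 49, 48, 47]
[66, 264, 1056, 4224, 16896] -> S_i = 66*4^i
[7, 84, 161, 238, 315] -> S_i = 7 + 77*i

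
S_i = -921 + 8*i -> [-921, -913, -905, -897, -889]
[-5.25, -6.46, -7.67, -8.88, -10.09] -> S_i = -5.25 + -1.21*i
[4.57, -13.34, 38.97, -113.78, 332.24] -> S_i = 4.57*(-2.92)^i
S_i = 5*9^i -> [5, 45, 405, 3645, 32805]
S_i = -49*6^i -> [-49, -294, -1764, -10584, -63504]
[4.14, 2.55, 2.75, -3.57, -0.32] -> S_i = Random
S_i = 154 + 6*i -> [154, 160, 166, 172, 178]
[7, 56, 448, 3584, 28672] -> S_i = 7*8^i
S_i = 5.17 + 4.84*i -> [5.17, 10.01, 14.85, 19.69, 24.53]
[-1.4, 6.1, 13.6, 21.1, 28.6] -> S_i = -1.40 + 7.50*i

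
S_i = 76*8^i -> [76, 608, 4864, 38912, 311296]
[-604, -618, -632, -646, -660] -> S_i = -604 + -14*i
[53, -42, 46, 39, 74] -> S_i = Random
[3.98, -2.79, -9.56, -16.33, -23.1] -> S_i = 3.98 + -6.77*i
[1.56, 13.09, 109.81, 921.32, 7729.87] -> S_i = 1.56*8.39^i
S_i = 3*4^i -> [3, 12, 48, 192, 768]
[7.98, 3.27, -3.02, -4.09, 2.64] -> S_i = Random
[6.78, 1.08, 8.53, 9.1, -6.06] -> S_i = Random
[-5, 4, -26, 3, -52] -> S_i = Random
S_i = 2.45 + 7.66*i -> [2.45, 10.11, 17.77, 25.43, 33.09]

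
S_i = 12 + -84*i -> [12, -72, -156, -240, -324]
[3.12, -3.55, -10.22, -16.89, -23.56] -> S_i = 3.12 + -6.67*i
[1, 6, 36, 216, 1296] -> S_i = 1*6^i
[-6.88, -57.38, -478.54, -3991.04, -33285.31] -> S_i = -6.88*8.34^i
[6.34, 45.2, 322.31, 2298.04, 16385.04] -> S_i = 6.34*7.13^i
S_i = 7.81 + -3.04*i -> [7.81, 4.77, 1.73, -1.31, -4.35]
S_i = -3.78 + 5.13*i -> [-3.78, 1.35, 6.48, 11.61, 16.74]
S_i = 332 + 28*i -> [332, 360, 388, 416, 444]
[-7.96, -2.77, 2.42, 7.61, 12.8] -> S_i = -7.96 + 5.19*i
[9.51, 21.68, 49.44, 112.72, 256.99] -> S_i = 9.51*2.28^i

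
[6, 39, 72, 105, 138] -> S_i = 6 + 33*i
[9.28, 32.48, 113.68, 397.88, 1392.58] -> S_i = 9.28*3.50^i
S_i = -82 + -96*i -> [-82, -178, -274, -370, -466]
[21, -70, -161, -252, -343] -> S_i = 21 + -91*i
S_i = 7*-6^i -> [7, -42, 252, -1512, 9072]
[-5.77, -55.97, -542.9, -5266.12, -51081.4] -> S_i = -5.77*9.70^i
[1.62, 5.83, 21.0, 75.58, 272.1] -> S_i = 1.62*3.60^i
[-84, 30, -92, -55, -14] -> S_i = Random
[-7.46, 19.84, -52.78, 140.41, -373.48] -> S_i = -7.46*(-2.66)^i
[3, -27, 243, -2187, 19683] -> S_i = 3*-9^i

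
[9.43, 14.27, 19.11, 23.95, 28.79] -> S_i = 9.43 + 4.84*i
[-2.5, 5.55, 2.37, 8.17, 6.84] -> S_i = Random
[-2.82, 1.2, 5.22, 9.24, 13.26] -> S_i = -2.82 + 4.02*i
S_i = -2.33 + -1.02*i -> [-2.33, -3.35, -4.37, -5.39, -6.41]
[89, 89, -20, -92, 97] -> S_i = Random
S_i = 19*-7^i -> [19, -133, 931, -6517, 45619]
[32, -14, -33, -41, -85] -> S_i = Random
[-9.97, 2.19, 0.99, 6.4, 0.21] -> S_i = Random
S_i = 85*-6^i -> [85, -510, 3060, -18360, 110160]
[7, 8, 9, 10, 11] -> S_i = 7 + 1*i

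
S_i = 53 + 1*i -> [53, 54, 55, 56, 57]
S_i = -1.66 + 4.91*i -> [-1.66, 3.25, 8.16, 13.07, 17.98]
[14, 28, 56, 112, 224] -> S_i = 14*2^i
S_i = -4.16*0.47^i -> [-4.16, -1.96, -0.92, -0.43, -0.2]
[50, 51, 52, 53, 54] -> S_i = 50 + 1*i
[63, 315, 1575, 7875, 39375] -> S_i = 63*5^i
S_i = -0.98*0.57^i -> [-0.98, -0.56, -0.32, -0.18, -0.1]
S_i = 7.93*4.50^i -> [7.93, 35.68, 160.58, 722.62, 3251.8]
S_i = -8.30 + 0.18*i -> [-8.3, -8.12, -7.94, -7.76, -7.58]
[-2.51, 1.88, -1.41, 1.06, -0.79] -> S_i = -2.51*(-0.75)^i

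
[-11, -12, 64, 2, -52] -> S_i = Random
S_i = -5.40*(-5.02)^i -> [-5.4, 27.11, -136.08, 683.13, -3429.32]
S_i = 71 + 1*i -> [71, 72, 73, 74, 75]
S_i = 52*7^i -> [52, 364, 2548, 17836, 124852]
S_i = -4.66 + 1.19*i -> [-4.66, -3.47, -2.28, -1.09, 0.1]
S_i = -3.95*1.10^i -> [-3.95, -4.35, -4.78, -5.26, -5.78]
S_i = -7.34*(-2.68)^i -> [-7.34, 19.67, -52.72, 141.29, -378.65]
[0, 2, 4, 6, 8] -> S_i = 0 + 2*i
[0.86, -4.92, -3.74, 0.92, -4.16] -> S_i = Random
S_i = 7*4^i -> [7, 28, 112, 448, 1792]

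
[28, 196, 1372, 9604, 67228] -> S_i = 28*7^i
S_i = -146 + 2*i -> [-146, -144, -142, -140, -138]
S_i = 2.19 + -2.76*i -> [2.19, -0.57, -3.33, -6.09, -8.85]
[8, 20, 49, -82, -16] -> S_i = Random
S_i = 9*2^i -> [9, 18, 36, 72, 144]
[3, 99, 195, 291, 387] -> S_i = 3 + 96*i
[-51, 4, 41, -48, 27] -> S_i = Random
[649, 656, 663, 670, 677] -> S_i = 649 + 7*i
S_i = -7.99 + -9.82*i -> [-7.99, -17.81, -27.63, -37.45, -47.27]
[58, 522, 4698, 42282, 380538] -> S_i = 58*9^i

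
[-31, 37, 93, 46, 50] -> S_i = Random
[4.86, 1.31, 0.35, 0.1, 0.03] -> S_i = 4.86*0.27^i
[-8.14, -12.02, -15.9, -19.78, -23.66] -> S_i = -8.14 + -3.88*i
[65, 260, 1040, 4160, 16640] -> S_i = 65*4^i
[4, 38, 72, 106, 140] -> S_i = 4 + 34*i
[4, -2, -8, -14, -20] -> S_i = 4 + -6*i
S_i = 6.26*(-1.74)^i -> [6.26, -10.89, 18.95, -32.98, 57.38]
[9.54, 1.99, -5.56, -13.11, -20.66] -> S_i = 9.54 + -7.55*i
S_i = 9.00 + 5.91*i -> [9.0, 14.91, 20.82, 26.73, 32.64]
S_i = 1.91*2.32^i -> [1.91, 4.43, 10.28, 23.85, 55.33]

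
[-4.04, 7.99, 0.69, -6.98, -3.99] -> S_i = Random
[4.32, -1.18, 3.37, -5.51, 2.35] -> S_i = Random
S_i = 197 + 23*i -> [197, 220, 243, 266, 289]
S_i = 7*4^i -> [7, 28, 112, 448, 1792]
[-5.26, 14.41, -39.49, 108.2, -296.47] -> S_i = -5.26*(-2.74)^i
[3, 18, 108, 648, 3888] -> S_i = 3*6^i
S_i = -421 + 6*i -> [-421, -415, -409, -403, -397]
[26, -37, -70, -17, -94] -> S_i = Random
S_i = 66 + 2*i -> [66, 68, 70, 72, 74]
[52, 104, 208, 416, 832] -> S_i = 52*2^i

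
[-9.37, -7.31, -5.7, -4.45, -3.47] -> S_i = -9.37*0.78^i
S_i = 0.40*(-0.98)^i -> [0.4, -0.39, 0.38, -0.38, 0.37]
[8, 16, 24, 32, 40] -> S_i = 8 + 8*i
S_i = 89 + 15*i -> [89, 104, 119, 134, 149]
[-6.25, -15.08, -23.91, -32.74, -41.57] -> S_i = -6.25 + -8.83*i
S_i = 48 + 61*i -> [48, 109, 170, 231, 292]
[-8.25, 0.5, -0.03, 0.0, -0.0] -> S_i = -8.25*(-0.06)^i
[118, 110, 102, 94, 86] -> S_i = 118 + -8*i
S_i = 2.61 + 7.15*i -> [2.61, 9.76, 16.91, 24.06, 31.21]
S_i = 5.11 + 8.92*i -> [5.11, 14.03, 22.95, 31.87, 40.79]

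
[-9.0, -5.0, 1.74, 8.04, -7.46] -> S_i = Random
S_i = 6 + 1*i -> [6, 7, 8, 9, 10]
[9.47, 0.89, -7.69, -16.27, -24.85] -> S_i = 9.47 + -8.58*i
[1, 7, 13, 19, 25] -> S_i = 1 + 6*i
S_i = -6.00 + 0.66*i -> [-6.0, -5.34, -4.68, -4.02, -3.36]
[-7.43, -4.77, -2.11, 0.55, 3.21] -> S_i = -7.43 + 2.66*i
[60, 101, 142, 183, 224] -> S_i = 60 + 41*i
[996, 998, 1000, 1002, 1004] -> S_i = 996 + 2*i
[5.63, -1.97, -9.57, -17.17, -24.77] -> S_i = 5.63 + -7.60*i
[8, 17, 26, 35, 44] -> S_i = 8 + 9*i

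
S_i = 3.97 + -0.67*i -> [3.97, 3.3, 2.63, 1.96, 1.29]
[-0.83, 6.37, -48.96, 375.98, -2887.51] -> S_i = -0.83*(-7.68)^i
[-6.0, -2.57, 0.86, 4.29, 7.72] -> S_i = -6.00 + 3.43*i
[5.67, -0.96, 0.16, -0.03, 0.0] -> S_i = 5.67*(-0.17)^i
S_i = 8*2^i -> [8, 16, 32, 64, 128]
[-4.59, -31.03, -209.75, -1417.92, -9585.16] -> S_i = -4.59*6.76^i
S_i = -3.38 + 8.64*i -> [-3.38, 5.26, 13.9, 22.54, 31.18]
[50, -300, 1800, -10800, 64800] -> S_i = 50*-6^i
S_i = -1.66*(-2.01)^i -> [-1.66, 3.34, -6.71, 13.48, -27.1]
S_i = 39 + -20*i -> [39, 19, -1, -21, -41]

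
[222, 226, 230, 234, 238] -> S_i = 222 + 4*i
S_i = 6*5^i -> [6, 30, 150, 750, 3750]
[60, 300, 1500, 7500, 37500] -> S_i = 60*5^i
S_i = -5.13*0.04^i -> [-5.13, -0.21, -0.01, -0.0, -0.0]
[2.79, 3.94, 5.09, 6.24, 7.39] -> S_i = 2.79 + 1.15*i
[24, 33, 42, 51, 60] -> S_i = 24 + 9*i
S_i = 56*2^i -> [56, 112, 224, 448, 896]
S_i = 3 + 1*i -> [3, 4, 5, 6, 7]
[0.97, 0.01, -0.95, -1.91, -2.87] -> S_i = 0.97 + -0.96*i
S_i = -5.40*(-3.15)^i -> [-5.4, 17.01, -53.58, 168.78, -531.66]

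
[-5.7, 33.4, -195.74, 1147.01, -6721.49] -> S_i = -5.70*(-5.86)^i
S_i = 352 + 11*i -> [352, 363, 374, 385, 396]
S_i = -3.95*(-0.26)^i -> [-3.95, 1.03, -0.27, 0.07, -0.02]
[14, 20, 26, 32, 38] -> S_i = 14 + 6*i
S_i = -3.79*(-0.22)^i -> [-3.79, 0.83, -0.18, 0.04, -0.01]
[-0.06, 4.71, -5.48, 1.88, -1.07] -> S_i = Random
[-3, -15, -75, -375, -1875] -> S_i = -3*5^i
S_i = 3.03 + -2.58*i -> [3.03, 0.45, -2.13, -4.71, -7.29]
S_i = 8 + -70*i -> [8, -62, -132, -202, -272]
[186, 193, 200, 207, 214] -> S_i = 186 + 7*i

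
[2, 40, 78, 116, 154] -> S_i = 2 + 38*i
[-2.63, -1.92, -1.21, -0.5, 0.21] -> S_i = -2.63 + 0.71*i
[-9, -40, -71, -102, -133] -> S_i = -9 + -31*i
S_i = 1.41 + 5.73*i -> [1.41, 7.14, 12.87, 18.6, 24.33]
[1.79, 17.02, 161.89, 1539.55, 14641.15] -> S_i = 1.79*9.51^i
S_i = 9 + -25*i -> [9, -16, -41, -66, -91]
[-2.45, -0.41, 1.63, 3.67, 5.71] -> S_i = -2.45 + 2.04*i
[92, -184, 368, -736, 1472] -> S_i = 92*-2^i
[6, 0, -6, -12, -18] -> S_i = 6 + -6*i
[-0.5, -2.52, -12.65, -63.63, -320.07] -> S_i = -0.50*5.03^i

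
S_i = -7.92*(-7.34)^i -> [-7.92, 58.13, -426.69, 3131.94, -22988.44]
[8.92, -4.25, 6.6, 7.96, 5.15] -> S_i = Random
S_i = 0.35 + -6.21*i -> [0.35, -5.86, -12.07, -18.28, -24.49]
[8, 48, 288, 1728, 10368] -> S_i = 8*6^i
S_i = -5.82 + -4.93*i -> [-5.82, -10.75, -15.68, -20.61, -25.54]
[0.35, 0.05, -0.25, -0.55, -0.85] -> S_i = 0.35 + -0.30*i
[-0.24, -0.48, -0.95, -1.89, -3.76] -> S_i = -0.24*1.99^i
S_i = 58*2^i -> [58, 116, 232, 464, 928]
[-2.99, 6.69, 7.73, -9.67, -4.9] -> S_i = Random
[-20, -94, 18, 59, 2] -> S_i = Random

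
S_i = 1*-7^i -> [1, -7, 49, -343, 2401]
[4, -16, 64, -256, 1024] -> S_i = 4*-4^i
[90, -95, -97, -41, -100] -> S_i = Random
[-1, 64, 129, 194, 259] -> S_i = -1 + 65*i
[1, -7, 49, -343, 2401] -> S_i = 1*-7^i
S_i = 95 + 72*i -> [95, 167, 239, 311, 383]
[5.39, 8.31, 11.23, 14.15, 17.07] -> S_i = 5.39 + 2.92*i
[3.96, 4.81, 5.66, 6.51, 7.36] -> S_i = 3.96 + 0.85*i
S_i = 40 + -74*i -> [40, -34, -108, -182, -256]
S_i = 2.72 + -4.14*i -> [2.72, -1.42, -5.56, -9.7, -13.84]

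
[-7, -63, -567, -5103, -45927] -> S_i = -7*9^i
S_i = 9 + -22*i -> [9, -13, -35, -57, -79]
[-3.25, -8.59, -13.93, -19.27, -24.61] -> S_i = -3.25 + -5.34*i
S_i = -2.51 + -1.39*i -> [-2.51, -3.9, -5.29, -6.68, -8.07]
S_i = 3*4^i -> [3, 12, 48, 192, 768]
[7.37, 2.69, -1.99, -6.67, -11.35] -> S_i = 7.37 + -4.68*i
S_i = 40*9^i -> [40, 360, 3240, 29160, 262440]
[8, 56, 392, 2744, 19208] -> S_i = 8*7^i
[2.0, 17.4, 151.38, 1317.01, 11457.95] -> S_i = 2.00*8.70^i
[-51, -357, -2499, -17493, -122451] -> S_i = -51*7^i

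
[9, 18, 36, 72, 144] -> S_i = 9*2^i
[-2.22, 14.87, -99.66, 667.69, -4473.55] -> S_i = -2.22*(-6.70)^i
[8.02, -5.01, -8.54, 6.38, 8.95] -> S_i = Random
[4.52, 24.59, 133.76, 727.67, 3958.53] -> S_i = 4.52*5.44^i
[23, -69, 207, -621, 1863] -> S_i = 23*-3^i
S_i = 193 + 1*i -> [193, 194, 195, 196, 197]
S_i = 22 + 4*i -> [22, 26, 30, 34, 38]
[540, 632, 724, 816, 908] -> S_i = 540 + 92*i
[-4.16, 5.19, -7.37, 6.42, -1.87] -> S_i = Random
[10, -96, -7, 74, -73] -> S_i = Random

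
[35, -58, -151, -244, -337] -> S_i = 35 + -93*i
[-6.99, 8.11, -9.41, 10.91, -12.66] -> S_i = -6.99*(-1.16)^i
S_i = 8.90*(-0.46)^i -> [8.9, -4.09, 1.88, -0.87, 0.4]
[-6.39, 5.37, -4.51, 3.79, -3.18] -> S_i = -6.39*(-0.84)^i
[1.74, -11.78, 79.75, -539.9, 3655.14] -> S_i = 1.74*(-6.77)^i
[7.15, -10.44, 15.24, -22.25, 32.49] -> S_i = 7.15*(-1.46)^i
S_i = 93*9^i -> [93, 837, 7533, 67797, 610173]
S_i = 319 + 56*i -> [319, 375, 431, 487, 543]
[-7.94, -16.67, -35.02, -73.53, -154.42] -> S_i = -7.94*2.10^i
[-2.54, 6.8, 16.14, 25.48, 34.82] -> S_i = -2.54 + 9.34*i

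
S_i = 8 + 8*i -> [8, 16, 24, 32, 40]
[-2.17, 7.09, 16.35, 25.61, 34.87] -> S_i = -2.17 + 9.26*i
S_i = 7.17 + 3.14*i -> [7.17, 10.31, 13.45, 16.59, 19.73]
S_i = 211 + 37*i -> [211, 248, 285, 322, 359]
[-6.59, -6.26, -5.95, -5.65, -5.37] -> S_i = -6.59*0.95^i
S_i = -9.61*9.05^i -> [-9.61, -86.97, -787.08, -7123.1, -64464.07]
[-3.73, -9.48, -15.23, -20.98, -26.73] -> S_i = -3.73 + -5.75*i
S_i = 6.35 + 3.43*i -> [6.35, 9.78, 13.21, 16.64, 20.07]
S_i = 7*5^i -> [7, 35, 175, 875, 4375]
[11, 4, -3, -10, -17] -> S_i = 11 + -7*i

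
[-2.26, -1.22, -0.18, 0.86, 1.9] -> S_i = -2.26 + 1.04*i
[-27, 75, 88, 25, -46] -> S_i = Random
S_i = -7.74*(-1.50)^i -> [-7.74, 11.61, -17.42, 26.12, -39.18]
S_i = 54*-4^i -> [54, -216, 864, -3456, 13824]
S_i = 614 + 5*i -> [614, 619, 624, 629, 634]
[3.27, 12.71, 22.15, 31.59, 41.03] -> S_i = 3.27 + 9.44*i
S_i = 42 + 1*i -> [42, 43, 44, 45, 46]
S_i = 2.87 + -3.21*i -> [2.87, -0.34, -3.55, -6.76, -9.97]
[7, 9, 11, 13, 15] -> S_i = 7 + 2*i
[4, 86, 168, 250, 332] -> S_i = 4 + 82*i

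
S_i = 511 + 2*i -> [511, 513, 515, 517, 519]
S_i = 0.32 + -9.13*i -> [0.32, -8.81, -17.94, -27.07, -36.2]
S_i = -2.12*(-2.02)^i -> [-2.12, 4.28, -8.65, 17.47, -35.3]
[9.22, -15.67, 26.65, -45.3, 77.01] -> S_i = 9.22*(-1.70)^i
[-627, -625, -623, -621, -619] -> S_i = -627 + 2*i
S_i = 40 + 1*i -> [40, 41, 42, 43, 44]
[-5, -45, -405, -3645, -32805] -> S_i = -5*9^i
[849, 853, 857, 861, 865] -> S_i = 849 + 4*i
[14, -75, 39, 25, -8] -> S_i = Random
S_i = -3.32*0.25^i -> [-3.32, -0.83, -0.21, -0.05, -0.01]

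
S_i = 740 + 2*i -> [740, 742, 744, 746, 748]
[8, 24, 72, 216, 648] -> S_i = 8*3^i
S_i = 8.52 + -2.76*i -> [8.52, 5.76, 3.0, 0.24, -2.52]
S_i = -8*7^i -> [-8, -56, -392, -2744, -19208]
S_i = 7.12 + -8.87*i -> [7.12, -1.75, -10.62, -19.49, -28.36]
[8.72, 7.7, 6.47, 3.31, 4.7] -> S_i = Random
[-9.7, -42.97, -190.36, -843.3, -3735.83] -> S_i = -9.70*4.43^i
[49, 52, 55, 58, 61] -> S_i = 49 + 3*i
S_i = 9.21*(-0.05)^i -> [9.21, -0.46, 0.02, -0.0, 0.0]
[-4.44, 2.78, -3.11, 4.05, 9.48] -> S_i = Random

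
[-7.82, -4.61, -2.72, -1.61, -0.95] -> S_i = -7.82*0.59^i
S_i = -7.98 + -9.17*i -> [-7.98, -17.15, -26.32, -35.49, -44.66]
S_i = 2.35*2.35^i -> [2.35, 5.52, 12.98, 30.5, 71.67]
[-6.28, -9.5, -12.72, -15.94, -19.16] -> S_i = -6.28 + -3.22*i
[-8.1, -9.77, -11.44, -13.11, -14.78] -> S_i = -8.10 + -1.67*i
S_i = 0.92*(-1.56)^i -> [0.92, -1.44, 2.24, -3.49, 5.45]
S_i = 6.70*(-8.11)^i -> [6.7, -54.34, 440.67, -3573.86, 28983.99]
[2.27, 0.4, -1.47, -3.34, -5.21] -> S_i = 2.27 + -1.87*i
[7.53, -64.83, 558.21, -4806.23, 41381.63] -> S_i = 7.53*(-8.61)^i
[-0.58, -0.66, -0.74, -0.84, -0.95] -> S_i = -0.58*1.13^i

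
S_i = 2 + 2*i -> [2, 4, 6, 8, 10]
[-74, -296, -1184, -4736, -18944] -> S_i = -74*4^i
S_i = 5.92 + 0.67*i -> [5.92, 6.59, 7.26, 7.93, 8.6]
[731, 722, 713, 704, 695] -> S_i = 731 + -9*i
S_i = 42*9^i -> [42, 378, 3402, 30618, 275562]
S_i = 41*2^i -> [41, 82, 164, 328, 656]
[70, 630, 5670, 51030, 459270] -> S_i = 70*9^i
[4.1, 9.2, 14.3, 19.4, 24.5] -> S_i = 4.10 + 5.10*i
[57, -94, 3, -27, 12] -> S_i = Random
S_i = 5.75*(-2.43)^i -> [5.75, -13.97, 33.95, -82.51, 200.49]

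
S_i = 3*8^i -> [3, 24, 192, 1536, 12288]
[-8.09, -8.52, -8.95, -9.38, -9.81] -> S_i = -8.09 + -0.43*i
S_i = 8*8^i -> [8, 64, 512, 4096, 32768]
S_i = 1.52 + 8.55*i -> [1.52, 10.07, 18.62, 27.17, 35.72]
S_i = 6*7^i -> [6, 42, 294, 2058, 14406]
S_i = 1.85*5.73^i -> [1.85, 10.6, 60.74, 348.05, 1994.3]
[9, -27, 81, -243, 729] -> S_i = 9*-3^i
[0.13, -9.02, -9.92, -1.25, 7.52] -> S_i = Random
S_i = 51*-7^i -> [51, -357, 2499, -17493, 122451]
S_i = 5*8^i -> [5, 40, 320, 2560, 20480]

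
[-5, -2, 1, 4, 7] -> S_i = -5 + 3*i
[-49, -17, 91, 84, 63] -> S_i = Random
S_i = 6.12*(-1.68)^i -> [6.12, -10.28, 17.27, -29.02, 48.75]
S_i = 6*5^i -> [6, 30, 150, 750, 3750]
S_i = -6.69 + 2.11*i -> [-6.69, -4.58, -2.47, -0.36, 1.75]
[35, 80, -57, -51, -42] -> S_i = Random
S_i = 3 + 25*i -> [3, 28, 53, 78, 103]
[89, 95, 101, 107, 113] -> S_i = 89 + 6*i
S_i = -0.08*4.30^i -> [-0.08, -0.34, -1.48, -6.36, -27.35]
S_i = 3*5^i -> [3, 15, 75, 375, 1875]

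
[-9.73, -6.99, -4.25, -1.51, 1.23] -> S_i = -9.73 + 2.74*i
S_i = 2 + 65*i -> [2, 67, 132, 197, 262]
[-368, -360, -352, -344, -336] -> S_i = -368 + 8*i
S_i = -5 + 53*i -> [-5, 48, 101, 154, 207]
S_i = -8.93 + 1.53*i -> [-8.93, -7.4, -5.87, -4.34, -2.81]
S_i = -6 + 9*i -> [-6, 3, 12, 21, 30]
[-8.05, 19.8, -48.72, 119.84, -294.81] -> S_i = -8.05*(-2.46)^i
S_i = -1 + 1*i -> [-1, 0, 1, 2, 3]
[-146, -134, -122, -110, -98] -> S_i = -146 + 12*i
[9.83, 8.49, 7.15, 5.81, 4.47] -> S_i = 9.83 + -1.34*i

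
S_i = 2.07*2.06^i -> [2.07, 4.26, 8.78, 18.1, 37.28]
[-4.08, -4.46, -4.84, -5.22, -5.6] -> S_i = -4.08 + -0.38*i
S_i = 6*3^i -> [6, 18, 54, 162, 486]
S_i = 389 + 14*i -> [389, 403, 417, 431, 445]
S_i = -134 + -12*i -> [-134, -146, -158, -170, -182]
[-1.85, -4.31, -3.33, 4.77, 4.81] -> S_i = Random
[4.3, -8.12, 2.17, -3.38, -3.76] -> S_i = Random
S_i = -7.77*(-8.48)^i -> [-7.77, 65.89, -558.74, 4738.15, -40179.49]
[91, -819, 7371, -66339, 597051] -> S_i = 91*-9^i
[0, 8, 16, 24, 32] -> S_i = 0 + 8*i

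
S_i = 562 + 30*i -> [562, 592, 622, 652, 682]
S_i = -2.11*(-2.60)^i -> [-2.11, 5.49, -14.26, 37.09, -96.42]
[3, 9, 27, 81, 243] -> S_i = 3*3^i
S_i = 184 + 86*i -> [184, 270, 356, 442, 528]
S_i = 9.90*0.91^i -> [9.9, 9.01, 8.2, 7.46, 6.79]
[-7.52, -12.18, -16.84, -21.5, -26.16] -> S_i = -7.52 + -4.66*i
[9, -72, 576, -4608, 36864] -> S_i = 9*-8^i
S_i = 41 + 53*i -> [41, 94, 147, 200, 253]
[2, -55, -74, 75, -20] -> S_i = Random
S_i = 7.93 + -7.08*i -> [7.93, 0.85, -6.23, -13.31, -20.39]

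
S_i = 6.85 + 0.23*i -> [6.85, 7.08, 7.31, 7.54, 7.77]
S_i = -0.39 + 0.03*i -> [-0.39, -0.36, -0.33, -0.3, -0.27]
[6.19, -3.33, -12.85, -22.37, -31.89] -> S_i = 6.19 + -9.52*i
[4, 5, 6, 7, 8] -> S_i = 4 + 1*i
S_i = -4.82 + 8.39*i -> [-4.82, 3.57, 11.96, 20.35, 28.74]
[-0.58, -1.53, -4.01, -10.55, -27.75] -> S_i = -0.58*2.63^i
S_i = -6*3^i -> [-6, -18, -54, -162, -486]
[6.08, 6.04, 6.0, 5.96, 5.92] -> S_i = 6.08 + -0.04*i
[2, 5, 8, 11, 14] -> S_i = 2 + 3*i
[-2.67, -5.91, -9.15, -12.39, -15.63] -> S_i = -2.67 + -3.24*i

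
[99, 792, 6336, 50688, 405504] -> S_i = 99*8^i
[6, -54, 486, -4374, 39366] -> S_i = 6*-9^i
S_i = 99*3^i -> [99, 297, 891, 2673, 8019]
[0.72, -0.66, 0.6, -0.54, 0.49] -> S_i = 0.72*(-0.91)^i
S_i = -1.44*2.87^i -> [-1.44, -4.13, -11.86, -34.04, -97.7]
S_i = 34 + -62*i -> [34, -28, -90, -152, -214]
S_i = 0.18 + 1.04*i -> [0.18, 1.22, 2.26, 3.3, 4.34]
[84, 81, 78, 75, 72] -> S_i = 84 + -3*i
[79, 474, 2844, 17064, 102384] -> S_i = 79*6^i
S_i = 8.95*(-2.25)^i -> [8.95, -20.14, 45.31, -101.95, 229.38]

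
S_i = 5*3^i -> [5, 15, 45, 135, 405]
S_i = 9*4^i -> [9, 36, 144, 576, 2304]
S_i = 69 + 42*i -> [69, 111, 153, 195, 237]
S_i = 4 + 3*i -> [4, 7, 10, 13, 16]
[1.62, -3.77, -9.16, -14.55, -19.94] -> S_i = 1.62 + -5.39*i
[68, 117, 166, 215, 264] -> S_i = 68 + 49*i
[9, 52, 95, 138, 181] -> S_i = 9 + 43*i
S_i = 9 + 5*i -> [9, 14, 19, 24, 29]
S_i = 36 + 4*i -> [36, 40, 44, 48, 52]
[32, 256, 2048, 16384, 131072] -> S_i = 32*8^i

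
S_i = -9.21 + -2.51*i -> [-9.21, -11.72, -14.23, -16.74, -19.25]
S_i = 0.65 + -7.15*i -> [0.65, -6.5, -13.65, -20.8, -27.95]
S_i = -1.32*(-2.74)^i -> [-1.32, 3.62, -9.91, 27.15, -74.4]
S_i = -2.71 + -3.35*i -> [-2.71, -6.06, -9.41, -12.76, -16.11]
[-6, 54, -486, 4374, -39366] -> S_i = -6*-9^i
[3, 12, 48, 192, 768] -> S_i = 3*4^i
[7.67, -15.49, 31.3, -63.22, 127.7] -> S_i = 7.67*(-2.02)^i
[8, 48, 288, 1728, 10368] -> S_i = 8*6^i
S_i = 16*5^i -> [16, 80, 400, 2000, 10000]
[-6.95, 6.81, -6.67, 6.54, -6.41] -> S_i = -6.95*(-0.98)^i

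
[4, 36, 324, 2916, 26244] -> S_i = 4*9^i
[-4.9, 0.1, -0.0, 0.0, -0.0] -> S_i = -4.90*(-0.02)^i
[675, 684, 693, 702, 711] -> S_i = 675 + 9*i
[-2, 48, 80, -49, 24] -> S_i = Random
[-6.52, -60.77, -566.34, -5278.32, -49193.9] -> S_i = -6.52*9.32^i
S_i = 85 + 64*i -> [85, 149, 213, 277, 341]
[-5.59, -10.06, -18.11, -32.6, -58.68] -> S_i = -5.59*1.80^i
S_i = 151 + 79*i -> [151, 230, 309, 388, 467]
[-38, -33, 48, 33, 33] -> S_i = Random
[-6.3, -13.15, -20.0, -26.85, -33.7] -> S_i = -6.30 + -6.85*i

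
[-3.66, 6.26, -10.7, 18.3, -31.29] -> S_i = -3.66*(-1.71)^i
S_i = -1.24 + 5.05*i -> [-1.24, 3.81, 8.86, 13.91, 18.96]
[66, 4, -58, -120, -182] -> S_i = 66 + -62*i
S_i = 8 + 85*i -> [8, 93, 178, 263, 348]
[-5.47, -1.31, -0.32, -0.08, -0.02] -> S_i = -5.47*0.24^i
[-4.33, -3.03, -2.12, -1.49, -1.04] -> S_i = -4.33*0.70^i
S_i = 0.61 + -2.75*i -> [0.61, -2.14, -4.89, -7.64, -10.39]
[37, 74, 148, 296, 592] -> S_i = 37*2^i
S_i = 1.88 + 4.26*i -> [1.88, 6.14, 10.4, 14.66, 18.92]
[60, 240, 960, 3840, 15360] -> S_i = 60*4^i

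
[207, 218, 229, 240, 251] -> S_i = 207 + 11*i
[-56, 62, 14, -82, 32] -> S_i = Random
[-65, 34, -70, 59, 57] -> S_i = Random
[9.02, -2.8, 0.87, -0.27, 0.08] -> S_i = 9.02*(-0.31)^i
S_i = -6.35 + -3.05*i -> [-6.35, -9.4, -12.45, -15.5, -18.55]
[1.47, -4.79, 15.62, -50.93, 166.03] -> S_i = 1.47*(-3.26)^i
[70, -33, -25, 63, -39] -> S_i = Random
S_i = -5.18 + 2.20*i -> [-5.18, -2.98, -0.78, 1.42, 3.62]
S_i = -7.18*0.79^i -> [-7.18, -5.67, -4.48, -3.54, -2.8]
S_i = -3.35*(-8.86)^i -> [-3.35, 29.68, -262.97, 2329.95, -20643.33]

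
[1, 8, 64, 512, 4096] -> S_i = 1*8^i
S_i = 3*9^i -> [3, 27, 243, 2187, 19683]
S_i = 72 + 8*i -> [72, 80, 88, 96, 104]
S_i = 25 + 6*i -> [25, 31, 37, 43, 49]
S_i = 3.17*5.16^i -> [3.17, 16.36, 84.4, 435.52, 2247.28]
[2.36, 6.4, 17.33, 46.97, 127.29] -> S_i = 2.36*2.71^i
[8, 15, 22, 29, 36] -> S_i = 8 + 7*i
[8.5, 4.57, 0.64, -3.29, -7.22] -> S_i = 8.50 + -3.93*i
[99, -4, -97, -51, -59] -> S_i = Random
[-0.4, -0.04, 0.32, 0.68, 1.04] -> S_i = -0.40 + 0.36*i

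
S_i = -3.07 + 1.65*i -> [-3.07, -1.42, 0.23, 1.88, 3.53]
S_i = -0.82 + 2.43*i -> [-0.82, 1.61, 4.04, 6.47, 8.9]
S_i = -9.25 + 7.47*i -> [-9.25, -1.78, 5.69, 13.16, 20.63]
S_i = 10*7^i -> [10, 70, 490, 3430, 24010]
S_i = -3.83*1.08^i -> [-3.83, -4.14, -4.47, -4.82, -5.21]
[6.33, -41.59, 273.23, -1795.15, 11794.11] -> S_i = 6.33*(-6.57)^i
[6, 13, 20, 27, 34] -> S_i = 6 + 7*i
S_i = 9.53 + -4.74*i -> [9.53, 4.79, 0.05, -4.69, -9.43]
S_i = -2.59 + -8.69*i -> [-2.59, -11.28, -19.97, -28.66, -37.35]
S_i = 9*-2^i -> [9, -18, 36, -72, 144]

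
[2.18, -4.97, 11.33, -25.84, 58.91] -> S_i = 2.18*(-2.28)^i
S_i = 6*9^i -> [6, 54, 486, 4374, 39366]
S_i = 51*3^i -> [51, 153, 459, 1377, 4131]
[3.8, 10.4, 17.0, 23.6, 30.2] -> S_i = 3.80 + 6.60*i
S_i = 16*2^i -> [16, 32, 64, 128, 256]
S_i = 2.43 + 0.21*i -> [2.43, 2.64, 2.85, 3.06, 3.27]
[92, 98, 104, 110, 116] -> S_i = 92 + 6*i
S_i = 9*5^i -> [9, 45, 225, 1125, 5625]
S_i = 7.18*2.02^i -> [7.18, 14.5, 29.3, 59.18, 119.54]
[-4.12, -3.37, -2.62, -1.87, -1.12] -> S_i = -4.12 + 0.75*i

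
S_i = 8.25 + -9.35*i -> [8.25, -1.1, -10.45, -19.8, -29.15]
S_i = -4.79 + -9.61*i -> [-4.79, -14.4, -24.01, -33.62, -43.23]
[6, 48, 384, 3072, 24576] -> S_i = 6*8^i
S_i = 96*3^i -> [96, 288, 864, 2592, 7776]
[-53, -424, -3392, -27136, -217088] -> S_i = -53*8^i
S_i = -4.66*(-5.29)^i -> [-4.66, 24.65, -130.41, 689.85, -3649.29]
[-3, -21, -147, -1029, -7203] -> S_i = -3*7^i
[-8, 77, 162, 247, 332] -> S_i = -8 + 85*i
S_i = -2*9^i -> [-2, -18, -162, -1458, -13122]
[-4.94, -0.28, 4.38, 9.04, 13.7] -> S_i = -4.94 + 4.66*i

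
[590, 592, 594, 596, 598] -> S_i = 590 + 2*i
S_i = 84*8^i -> [84, 672, 5376, 43008, 344064]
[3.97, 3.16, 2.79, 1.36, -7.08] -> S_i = Random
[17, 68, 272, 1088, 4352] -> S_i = 17*4^i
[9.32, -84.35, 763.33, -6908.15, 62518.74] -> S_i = 9.32*(-9.05)^i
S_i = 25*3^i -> [25, 75, 225, 675, 2025]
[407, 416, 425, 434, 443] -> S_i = 407 + 9*i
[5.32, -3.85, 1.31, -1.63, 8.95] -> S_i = Random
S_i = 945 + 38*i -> [945, 983, 1021, 1059, 1097]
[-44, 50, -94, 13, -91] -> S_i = Random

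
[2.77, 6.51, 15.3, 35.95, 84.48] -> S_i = 2.77*2.35^i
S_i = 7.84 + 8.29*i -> [7.84, 16.13, 24.42, 32.71, 41.0]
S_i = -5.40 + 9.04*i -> [-5.4, 3.64, 12.68, 21.72, 30.76]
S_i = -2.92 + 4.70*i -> [-2.92, 1.78, 6.48, 11.18, 15.88]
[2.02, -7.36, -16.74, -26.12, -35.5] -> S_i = 2.02 + -9.38*i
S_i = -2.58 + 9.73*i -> [-2.58, 7.15, 16.88, 26.61, 36.34]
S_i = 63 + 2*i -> [63, 65, 67, 69, 71]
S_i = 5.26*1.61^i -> [5.26, 8.47, 13.63, 21.95, 35.34]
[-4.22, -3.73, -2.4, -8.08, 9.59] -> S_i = Random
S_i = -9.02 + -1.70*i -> [-9.02, -10.72, -12.42, -14.12, -15.82]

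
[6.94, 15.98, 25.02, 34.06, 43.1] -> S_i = 6.94 + 9.04*i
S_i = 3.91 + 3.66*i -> [3.91, 7.57, 11.23, 14.89, 18.55]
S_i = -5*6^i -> [-5, -30, -180, -1080, -6480]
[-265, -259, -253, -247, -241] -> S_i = -265 + 6*i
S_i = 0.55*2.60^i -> [0.55, 1.43, 3.72, 9.67, 25.13]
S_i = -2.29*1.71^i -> [-2.29, -3.92, -6.7, -11.45, -19.58]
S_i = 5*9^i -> [5, 45, 405, 3645, 32805]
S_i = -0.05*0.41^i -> [-0.05, -0.02, -0.01, -0.0, -0.0]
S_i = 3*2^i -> [3, 6, 12, 24, 48]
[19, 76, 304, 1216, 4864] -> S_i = 19*4^i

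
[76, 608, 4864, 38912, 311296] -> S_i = 76*8^i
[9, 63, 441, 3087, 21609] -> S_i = 9*7^i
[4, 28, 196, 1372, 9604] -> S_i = 4*7^i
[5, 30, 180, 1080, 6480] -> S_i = 5*6^i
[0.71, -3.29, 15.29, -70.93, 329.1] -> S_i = 0.71*(-4.64)^i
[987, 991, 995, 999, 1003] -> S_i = 987 + 4*i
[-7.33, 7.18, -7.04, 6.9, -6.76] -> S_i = -7.33*(-0.98)^i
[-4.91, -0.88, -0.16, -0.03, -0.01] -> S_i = -4.91*0.18^i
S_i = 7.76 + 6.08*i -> [7.76, 13.84, 19.92, 26.0, 32.08]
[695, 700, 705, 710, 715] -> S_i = 695 + 5*i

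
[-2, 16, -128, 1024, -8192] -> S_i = -2*-8^i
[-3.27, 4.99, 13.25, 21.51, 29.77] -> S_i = -3.27 + 8.26*i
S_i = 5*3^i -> [5, 15, 45, 135, 405]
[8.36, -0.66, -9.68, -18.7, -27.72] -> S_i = 8.36 + -9.02*i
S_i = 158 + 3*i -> [158, 161, 164, 167, 170]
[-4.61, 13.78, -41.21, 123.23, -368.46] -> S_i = -4.61*(-2.99)^i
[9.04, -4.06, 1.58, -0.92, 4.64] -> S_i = Random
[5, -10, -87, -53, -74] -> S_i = Random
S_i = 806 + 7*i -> [806, 813, 820, 827, 834]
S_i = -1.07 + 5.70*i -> [-1.07, 4.63, 10.33, 16.03, 21.73]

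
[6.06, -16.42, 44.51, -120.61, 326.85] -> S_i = 6.06*(-2.71)^i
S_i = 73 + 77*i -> [73, 150, 227, 304, 381]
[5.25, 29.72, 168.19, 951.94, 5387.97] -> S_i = 5.25*5.66^i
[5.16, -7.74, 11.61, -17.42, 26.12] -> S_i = 5.16*(-1.50)^i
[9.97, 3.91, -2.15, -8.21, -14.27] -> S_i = 9.97 + -6.06*i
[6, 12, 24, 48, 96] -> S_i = 6*2^i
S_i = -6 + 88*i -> [-6, 82, 170, 258, 346]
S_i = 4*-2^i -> [4, -8, 16, -32, 64]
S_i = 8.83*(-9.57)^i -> [8.83, -84.5, 808.69, -7739.21, 74064.22]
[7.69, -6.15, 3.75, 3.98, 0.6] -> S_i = Random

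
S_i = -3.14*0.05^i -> [-3.14, -0.16, -0.01, -0.0, -0.0]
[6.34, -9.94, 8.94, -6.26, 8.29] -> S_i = Random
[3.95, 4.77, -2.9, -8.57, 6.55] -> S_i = Random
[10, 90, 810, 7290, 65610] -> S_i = 10*9^i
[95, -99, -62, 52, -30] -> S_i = Random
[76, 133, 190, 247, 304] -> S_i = 76 + 57*i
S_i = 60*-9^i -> [60, -540, 4860, -43740, 393660]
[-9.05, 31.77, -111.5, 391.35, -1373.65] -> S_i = -9.05*(-3.51)^i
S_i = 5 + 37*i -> [5, 42, 79, 116, 153]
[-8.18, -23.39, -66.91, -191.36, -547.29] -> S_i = -8.18*2.86^i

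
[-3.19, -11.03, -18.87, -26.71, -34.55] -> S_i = -3.19 + -7.84*i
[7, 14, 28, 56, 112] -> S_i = 7*2^i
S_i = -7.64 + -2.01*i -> [-7.64, -9.65, -11.66, -13.67, -15.68]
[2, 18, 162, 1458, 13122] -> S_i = 2*9^i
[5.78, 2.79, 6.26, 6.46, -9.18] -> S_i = Random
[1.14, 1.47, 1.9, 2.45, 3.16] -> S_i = 1.14*1.29^i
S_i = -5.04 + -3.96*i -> [-5.04, -9.0, -12.96, -16.92, -20.88]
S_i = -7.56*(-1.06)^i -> [-7.56, 8.01, -8.49, 9.0, -9.54]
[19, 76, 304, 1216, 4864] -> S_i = 19*4^i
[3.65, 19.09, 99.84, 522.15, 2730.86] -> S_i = 3.65*5.23^i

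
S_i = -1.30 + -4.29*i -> [-1.3, -5.59, -9.88, -14.17, -18.46]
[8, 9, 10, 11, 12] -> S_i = 8 + 1*i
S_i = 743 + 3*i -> [743, 746, 749, 752, 755]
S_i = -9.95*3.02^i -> [-9.95, -30.05, -90.75, -274.06, -827.66]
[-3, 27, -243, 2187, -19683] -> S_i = -3*-9^i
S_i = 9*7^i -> [9, 63, 441, 3087, 21609]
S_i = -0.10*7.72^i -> [-0.1, -0.77, -5.96, -46.01, -355.2]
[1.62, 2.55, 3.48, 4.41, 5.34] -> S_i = 1.62 + 0.93*i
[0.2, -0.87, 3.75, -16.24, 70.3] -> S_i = 0.20*(-4.33)^i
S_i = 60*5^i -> [60, 300, 1500, 7500, 37500]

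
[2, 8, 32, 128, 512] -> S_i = 2*4^i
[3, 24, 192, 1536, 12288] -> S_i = 3*8^i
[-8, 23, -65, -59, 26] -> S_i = Random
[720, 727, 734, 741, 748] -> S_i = 720 + 7*i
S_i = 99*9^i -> [99, 891, 8019, 72171, 649539]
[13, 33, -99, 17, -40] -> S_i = Random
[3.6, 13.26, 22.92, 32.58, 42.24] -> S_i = 3.60 + 9.66*i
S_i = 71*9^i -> [71, 639, 5751, 51759, 465831]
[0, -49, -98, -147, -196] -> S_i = 0 + -49*i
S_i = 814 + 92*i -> [814, 906, 998, 1090, 1182]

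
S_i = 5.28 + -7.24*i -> [5.28, -1.96, -9.2, -16.44, -23.68]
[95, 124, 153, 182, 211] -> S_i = 95 + 29*i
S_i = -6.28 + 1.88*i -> [-6.28, -4.4, -2.52, -0.64, 1.24]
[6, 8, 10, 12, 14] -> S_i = 6 + 2*i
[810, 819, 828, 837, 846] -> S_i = 810 + 9*i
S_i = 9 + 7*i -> [9, 16, 23, 30, 37]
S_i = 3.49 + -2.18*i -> [3.49, 1.31, -0.87, -3.05, -5.23]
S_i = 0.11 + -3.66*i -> [0.11, -3.55, -7.21, -10.87, -14.53]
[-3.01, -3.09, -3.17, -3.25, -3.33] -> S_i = -3.01 + -0.08*i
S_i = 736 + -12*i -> [736, 724, 712, 700, 688]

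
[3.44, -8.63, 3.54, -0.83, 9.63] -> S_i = Random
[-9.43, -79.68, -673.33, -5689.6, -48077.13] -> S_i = -9.43*8.45^i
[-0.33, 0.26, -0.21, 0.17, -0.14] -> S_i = -0.33*(-0.80)^i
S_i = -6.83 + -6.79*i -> [-6.83, -13.62, -20.41, -27.2, -33.99]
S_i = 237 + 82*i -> [237, 319, 401, 483, 565]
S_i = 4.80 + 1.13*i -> [4.8, 5.93, 7.06, 8.19, 9.32]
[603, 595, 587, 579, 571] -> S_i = 603 + -8*i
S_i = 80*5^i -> [80, 400, 2000, 10000, 50000]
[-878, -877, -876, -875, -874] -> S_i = -878 + 1*i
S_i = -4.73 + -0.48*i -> [-4.73, -5.21, -5.69, -6.17, -6.65]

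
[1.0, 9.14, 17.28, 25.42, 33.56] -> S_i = 1.00 + 8.14*i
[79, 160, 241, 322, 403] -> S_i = 79 + 81*i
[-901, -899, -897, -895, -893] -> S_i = -901 + 2*i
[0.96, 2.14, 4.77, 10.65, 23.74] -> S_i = 0.96*2.23^i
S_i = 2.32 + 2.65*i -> [2.32, 4.97, 7.62, 10.27, 12.92]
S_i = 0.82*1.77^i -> [0.82, 1.45, 2.57, 4.55, 8.05]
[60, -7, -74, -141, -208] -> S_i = 60 + -67*i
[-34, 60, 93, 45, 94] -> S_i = Random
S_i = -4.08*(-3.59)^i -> [-4.08, 14.65, -52.58, 188.77, -677.7]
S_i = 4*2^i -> [4, 8, 16, 32, 64]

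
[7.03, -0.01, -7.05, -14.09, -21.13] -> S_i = 7.03 + -7.04*i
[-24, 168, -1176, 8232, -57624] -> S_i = -24*-7^i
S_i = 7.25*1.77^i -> [7.25, 12.83, 22.71, 40.2, 71.16]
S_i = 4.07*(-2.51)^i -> [4.07, -10.22, 25.64, -64.36, 161.54]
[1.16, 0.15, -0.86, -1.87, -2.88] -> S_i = 1.16 + -1.01*i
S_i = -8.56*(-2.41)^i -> [-8.56, 20.63, -49.72, 119.82, -288.76]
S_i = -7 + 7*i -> [-7, 0, 7, 14, 21]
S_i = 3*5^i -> [3, 15, 75, 375, 1875]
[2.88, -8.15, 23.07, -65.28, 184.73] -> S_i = 2.88*(-2.83)^i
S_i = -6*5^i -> [-6, -30, -150, -750, -3750]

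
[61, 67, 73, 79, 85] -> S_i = 61 + 6*i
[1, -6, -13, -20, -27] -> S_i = 1 + -7*i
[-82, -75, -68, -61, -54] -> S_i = -82 + 7*i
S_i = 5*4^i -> [5, 20, 80, 320, 1280]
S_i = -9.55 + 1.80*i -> [-9.55, -7.75, -5.95, -4.15, -2.35]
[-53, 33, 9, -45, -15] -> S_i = Random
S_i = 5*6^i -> [5, 30, 180, 1080, 6480]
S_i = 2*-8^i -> [2, -16, 128, -1024, 8192]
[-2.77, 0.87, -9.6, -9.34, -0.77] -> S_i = Random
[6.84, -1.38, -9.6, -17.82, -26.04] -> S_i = 6.84 + -8.22*i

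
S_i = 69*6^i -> [69, 414, 2484, 14904, 89424]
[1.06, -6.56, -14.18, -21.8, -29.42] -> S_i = 1.06 + -7.62*i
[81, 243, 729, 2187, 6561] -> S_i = 81*3^i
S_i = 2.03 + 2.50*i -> [2.03, 4.53, 7.03, 9.53, 12.03]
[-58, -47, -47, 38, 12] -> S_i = Random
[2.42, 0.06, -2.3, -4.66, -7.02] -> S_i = 2.42 + -2.36*i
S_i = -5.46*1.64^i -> [-5.46, -8.95, -14.69, -24.08, -39.5]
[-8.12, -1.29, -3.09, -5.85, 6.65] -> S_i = Random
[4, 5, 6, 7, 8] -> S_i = 4 + 1*i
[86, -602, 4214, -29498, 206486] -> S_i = 86*-7^i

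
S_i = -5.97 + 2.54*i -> [-5.97, -3.43, -0.89, 1.65, 4.19]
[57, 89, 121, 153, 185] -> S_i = 57 + 32*i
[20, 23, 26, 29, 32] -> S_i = 20 + 3*i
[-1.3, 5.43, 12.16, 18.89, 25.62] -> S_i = -1.30 + 6.73*i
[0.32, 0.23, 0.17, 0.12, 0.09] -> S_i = 0.32*0.72^i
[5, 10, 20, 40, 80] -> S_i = 5*2^i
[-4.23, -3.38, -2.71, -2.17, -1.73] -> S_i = -4.23*0.80^i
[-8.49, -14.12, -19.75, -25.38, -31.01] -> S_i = -8.49 + -5.63*i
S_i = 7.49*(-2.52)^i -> [7.49, -18.87, 47.56, -119.86, 302.05]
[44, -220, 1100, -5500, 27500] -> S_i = 44*-5^i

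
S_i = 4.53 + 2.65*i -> [4.53, 7.18, 9.83, 12.48, 15.13]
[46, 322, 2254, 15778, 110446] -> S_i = 46*7^i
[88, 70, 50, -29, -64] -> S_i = Random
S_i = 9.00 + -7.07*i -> [9.0, 1.93, -5.14, -12.21, -19.28]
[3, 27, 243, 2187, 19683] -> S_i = 3*9^i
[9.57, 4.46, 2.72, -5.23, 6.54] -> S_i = Random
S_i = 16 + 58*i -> [16, 74, 132, 190, 248]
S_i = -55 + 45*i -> [-55, -10, 35, 80, 125]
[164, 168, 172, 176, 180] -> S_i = 164 + 4*i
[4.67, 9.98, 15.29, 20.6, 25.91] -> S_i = 4.67 + 5.31*i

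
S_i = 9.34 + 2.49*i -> [9.34, 11.83, 14.32, 16.81, 19.3]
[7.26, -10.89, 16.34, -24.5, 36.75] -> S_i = 7.26*(-1.50)^i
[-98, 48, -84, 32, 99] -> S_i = Random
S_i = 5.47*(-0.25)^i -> [5.47, -1.37, 0.34, -0.09, 0.02]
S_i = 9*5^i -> [9, 45, 225, 1125, 5625]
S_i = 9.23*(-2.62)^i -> [9.23, -24.18, 63.36, -166.0, 434.92]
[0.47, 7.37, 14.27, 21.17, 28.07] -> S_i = 0.47 + 6.90*i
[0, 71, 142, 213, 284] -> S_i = 0 + 71*i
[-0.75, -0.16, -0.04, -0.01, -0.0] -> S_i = -0.75*0.22^i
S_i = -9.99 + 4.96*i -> [-9.99, -5.03, -0.07, 4.89, 9.85]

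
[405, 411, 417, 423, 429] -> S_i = 405 + 6*i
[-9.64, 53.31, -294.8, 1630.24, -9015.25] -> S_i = -9.64*(-5.53)^i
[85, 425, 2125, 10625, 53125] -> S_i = 85*5^i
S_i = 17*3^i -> [17, 51, 153, 459, 1377]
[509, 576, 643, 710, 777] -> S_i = 509 + 67*i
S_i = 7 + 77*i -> [7, 84, 161, 238, 315]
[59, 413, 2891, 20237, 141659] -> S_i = 59*7^i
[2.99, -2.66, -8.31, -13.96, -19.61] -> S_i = 2.99 + -5.65*i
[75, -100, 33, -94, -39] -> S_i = Random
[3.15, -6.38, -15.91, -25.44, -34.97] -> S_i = 3.15 + -9.53*i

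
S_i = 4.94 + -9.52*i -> [4.94, -4.58, -14.1, -23.62, -33.14]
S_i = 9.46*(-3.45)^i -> [9.46, -32.64, 112.6, -388.46, 1340.19]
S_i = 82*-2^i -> [82, -164, 328, -656, 1312]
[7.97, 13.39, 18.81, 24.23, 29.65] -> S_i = 7.97 + 5.42*i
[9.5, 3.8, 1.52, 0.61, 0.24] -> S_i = 9.50*0.40^i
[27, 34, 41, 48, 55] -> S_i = 27 + 7*i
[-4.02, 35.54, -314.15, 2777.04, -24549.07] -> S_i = -4.02*(-8.84)^i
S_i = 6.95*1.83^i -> [6.95, 12.72, 23.27, 42.59, 77.95]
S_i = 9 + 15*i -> [9, 24, 39, 54, 69]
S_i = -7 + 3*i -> [-7, -4, -1, 2, 5]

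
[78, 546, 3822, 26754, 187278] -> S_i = 78*7^i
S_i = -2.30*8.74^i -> [-2.3, -20.1, -175.69, -1535.54, -13420.65]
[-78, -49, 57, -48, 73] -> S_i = Random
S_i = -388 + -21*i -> [-388, -409, -430, -451, -472]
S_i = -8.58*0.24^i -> [-8.58, -2.06, -0.49, -0.12, -0.03]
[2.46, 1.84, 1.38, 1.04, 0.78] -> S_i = 2.46*0.75^i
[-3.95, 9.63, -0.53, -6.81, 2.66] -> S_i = Random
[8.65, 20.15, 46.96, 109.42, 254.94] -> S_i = 8.65*2.33^i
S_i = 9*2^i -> [9, 18, 36, 72, 144]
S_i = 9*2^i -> [9, 18, 36, 72, 144]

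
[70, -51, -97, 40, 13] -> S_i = Random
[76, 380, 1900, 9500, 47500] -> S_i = 76*5^i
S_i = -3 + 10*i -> [-3, 7, 17, 27, 37]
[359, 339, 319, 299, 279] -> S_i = 359 + -20*i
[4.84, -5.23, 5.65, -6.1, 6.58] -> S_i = 4.84*(-1.08)^i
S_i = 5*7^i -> [5, 35, 245, 1715, 12005]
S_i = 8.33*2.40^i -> [8.33, 19.99, 47.98, 115.15, 276.37]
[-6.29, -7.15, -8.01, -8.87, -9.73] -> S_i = -6.29 + -0.86*i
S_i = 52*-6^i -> [52, -312, 1872, -11232, 67392]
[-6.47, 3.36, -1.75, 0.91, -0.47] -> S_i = -6.47*(-0.52)^i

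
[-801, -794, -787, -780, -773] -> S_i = -801 + 7*i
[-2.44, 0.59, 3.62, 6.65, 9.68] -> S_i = -2.44 + 3.03*i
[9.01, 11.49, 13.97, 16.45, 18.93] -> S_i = 9.01 + 2.48*i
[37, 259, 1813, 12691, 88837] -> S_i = 37*7^i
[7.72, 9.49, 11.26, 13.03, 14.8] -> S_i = 7.72 + 1.77*i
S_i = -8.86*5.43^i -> [-8.86, -48.11, -261.24, -1418.51, -7702.52]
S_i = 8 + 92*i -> [8, 100, 192, 284, 376]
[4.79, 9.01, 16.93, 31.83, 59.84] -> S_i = 4.79*1.88^i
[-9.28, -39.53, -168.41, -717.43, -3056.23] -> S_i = -9.28*4.26^i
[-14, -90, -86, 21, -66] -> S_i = Random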